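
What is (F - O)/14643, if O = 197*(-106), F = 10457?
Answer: 31339/14643 ≈ 2.1402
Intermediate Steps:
O = -20882
(F - O)/14643 = (10457 - 1*(-20882))/14643 = (10457 + 20882)*(1/14643) = 31339*(1/14643) = 31339/14643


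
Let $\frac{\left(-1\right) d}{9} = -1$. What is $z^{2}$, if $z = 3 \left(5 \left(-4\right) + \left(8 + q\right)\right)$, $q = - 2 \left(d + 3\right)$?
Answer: $11664$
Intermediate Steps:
$d = 9$ ($d = \left(-9\right) \left(-1\right) = 9$)
$q = -24$ ($q = - 2 \left(9 + 3\right) = \left(-2\right) 12 = -24$)
$z = -108$ ($z = 3 \left(5 \left(-4\right) + \left(8 - 24\right)\right) = 3 \left(-20 - 16\right) = 3 \left(-36\right) = -108$)
$z^{2} = \left(-108\right)^{2} = 11664$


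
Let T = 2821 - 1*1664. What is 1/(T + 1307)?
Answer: 1/2464 ≈ 0.00040584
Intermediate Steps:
T = 1157 (T = 2821 - 1664 = 1157)
1/(T + 1307) = 1/(1157 + 1307) = 1/2464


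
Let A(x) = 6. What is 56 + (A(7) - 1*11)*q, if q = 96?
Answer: -424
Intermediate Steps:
56 + (A(7) - 1*11)*q = 56 + (6 - 1*11)*96 = 56 + (6 - 11)*96 = 56 - 5*96 = 56 - 480 = -424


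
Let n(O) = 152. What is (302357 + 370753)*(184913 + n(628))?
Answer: 124569102150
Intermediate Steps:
(302357 + 370753)*(184913 + n(628)) = (302357 + 370753)*(184913 + 152) = 673110*185065 = 124569102150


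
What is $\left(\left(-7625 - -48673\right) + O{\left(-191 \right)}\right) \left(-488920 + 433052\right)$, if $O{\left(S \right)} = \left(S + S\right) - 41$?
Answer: $-2269637500$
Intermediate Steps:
$O{\left(S \right)} = -41 + 2 S$ ($O{\left(S \right)} = 2 S - 41 = -41 + 2 S$)
$\left(\left(-7625 - -48673\right) + O{\left(-191 \right)}\right) \left(-488920 + 433052\right) = \left(\left(-7625 - -48673\right) + \left(-41 + 2 \left(-191\right)\right)\right) \left(-488920 + 433052\right) = \left(\left(-7625 + 48673\right) - 423\right) \left(-55868\right) = \left(41048 - 423\right) \left(-55868\right) = 40625 \left(-55868\right) = -2269637500$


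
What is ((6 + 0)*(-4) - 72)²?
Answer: 9216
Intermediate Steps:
((6 + 0)*(-4) - 72)² = (6*(-4) - 72)² = (-24 - 72)² = (-96)² = 9216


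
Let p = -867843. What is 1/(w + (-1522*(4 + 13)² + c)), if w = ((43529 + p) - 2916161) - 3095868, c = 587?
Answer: -1/7275614 ≈ -1.3745e-7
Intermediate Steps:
w = -6836343 (w = ((43529 - 867843) - 2916161) - 3095868 = (-824314 - 2916161) - 3095868 = -3740475 - 3095868 = -6836343)
1/(w + (-1522*(4 + 13)² + c)) = 1/(-6836343 + (-1522*(4 + 13)² + 587)) = 1/(-6836343 + (-1522*17² + 587)) = 1/(-6836343 + (-1522*289 + 587)) = 1/(-6836343 + (-439858 + 587)) = 1/(-6836343 - 439271) = 1/(-7275614) = -1/7275614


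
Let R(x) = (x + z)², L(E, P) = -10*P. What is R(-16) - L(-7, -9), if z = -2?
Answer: 234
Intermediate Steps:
R(x) = (-2 + x)² (R(x) = (x - 2)² = (-2 + x)²)
R(-16) - L(-7, -9) = (-2 - 16)² - (-10)*(-9) = (-18)² - 1*90 = 324 - 90 = 234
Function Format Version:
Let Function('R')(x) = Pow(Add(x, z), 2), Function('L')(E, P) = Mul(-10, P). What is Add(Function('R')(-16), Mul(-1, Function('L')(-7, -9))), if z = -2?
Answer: 234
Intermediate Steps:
Function('R')(x) = Pow(Add(-2, x), 2) (Function('R')(x) = Pow(Add(x, -2), 2) = Pow(Add(-2, x), 2))
Add(Function('R')(-16), Mul(-1, Function('L')(-7, -9))) = Add(Pow(Add(-2, -16), 2), Mul(-1, Mul(-10, -9))) = Add(Pow(-18, 2), Mul(-1, 90)) = Add(324, -90) = 234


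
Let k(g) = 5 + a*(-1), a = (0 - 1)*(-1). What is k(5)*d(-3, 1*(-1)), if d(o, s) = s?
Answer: -4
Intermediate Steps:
a = 1 (a = -1*(-1) = 1)
k(g) = 4 (k(g) = 5 + 1*(-1) = 5 - 1 = 4)
k(5)*d(-3, 1*(-1)) = 4*(1*(-1)) = 4*(-1) = -4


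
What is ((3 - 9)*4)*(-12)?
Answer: 288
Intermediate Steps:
((3 - 9)*4)*(-12) = -6*4*(-12) = -24*(-12) = 288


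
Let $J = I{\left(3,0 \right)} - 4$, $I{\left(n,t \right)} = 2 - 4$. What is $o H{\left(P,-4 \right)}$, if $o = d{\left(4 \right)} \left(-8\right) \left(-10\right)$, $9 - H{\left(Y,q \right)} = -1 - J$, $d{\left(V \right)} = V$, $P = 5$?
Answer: $1280$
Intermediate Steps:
$I{\left(n,t \right)} = -2$ ($I{\left(n,t \right)} = 2 - 4 = -2$)
$J = -6$ ($J = -2 - 4 = -6$)
$H{\left(Y,q \right)} = 4$ ($H{\left(Y,q \right)} = 9 - \left(-1 - -6\right) = 9 - \left(-1 + 6\right) = 9 - 5 = 4$)
$o = 320$ ($o = 4 \left(-8\right) \left(-10\right) = \left(-32\right) \left(-10\right) = 320$)
$o H{\left(P,-4 \right)} = 320 \cdot 4 = 1280$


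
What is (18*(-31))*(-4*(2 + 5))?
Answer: 15624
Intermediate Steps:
(18*(-31))*(-4*(2 + 5)) = -(-2232)*7 = -558*(-28) = 15624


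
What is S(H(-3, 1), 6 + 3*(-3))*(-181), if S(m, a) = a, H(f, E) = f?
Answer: 543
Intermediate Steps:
S(H(-3, 1), 6 + 3*(-3))*(-181) = (6 + 3*(-3))*(-181) = (6 - 9)*(-181) = -3*(-181) = 543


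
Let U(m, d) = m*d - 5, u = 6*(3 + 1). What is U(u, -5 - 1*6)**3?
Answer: -19465109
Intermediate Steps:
u = 24 (u = 6*4 = 24)
U(m, d) = -5 + d*m (U(m, d) = d*m - 5 = -5 + d*m)
U(u, -5 - 1*6)**3 = (-5 + (-5 - 1*6)*24)**3 = (-5 + (-5 - 6)*24)**3 = (-5 - 11*24)**3 = (-5 - 264)**3 = (-269)**3 = -19465109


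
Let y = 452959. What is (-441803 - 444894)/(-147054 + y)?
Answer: -886697/305905 ≈ -2.8986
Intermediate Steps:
(-441803 - 444894)/(-147054 + y) = (-441803 - 444894)/(-147054 + 452959) = -886697/305905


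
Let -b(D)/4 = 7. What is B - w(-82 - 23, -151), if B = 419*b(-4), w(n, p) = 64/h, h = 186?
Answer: -1091108/93 ≈ -11732.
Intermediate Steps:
b(D) = -28 (b(D) = -4*7 = -28)
w(n, p) = 32/93 (w(n, p) = 64/186 = 64*(1/186) = 32/93)
B = -11732 (B = 419*(-28) = -11732)
B - w(-82 - 23, -151) = -11732 - 1*32/93 = -11732 - 32/93 = -1091108/93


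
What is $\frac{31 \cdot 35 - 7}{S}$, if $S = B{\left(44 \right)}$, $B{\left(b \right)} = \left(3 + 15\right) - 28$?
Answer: $- \frac{539}{5} \approx -107.8$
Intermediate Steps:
$B{\left(b \right)} = -10$ ($B{\left(b \right)} = 18 - 28 = -10$)
$S = -10$
$\frac{31 \cdot 35 - 7}{S} = \frac{31 \cdot 35 - 7}{-10} = \left(1085 - 7\right) \left(- \frac{1}{10}\right) = 1078 \left(- \frac{1}{10}\right) = - \frac{539}{5}$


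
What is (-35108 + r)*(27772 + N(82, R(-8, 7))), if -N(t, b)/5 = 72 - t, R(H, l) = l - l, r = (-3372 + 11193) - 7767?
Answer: -975272388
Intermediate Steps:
r = 54 (r = 7821 - 7767 = 54)
R(H, l) = 0
N(t, b) = -360 + 5*t (N(t, b) = -5*(72 - t) = -360 + 5*t)
(-35108 + r)*(27772 + N(82, R(-8, 7))) = (-35108 + 54)*(27772 + (-360 + 5*82)) = -35054*(27772 + (-360 + 410)) = -35054*(27772 + 50) = -35054*27822 = -975272388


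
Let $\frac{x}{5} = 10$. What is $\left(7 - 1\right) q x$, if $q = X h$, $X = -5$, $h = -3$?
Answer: $4500$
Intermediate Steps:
$x = 50$ ($x = 5 \cdot 10 = 50$)
$q = 15$ ($q = \left(-5\right) \left(-3\right) = 15$)
$\left(7 - 1\right) q x = \left(7 - 1\right) 15 \cdot 50 = 6 \cdot 15 \cdot 50 = 90 \cdot 50 = 4500$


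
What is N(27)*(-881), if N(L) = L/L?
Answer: -881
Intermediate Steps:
N(L) = 1
N(27)*(-881) = 1*(-881) = -881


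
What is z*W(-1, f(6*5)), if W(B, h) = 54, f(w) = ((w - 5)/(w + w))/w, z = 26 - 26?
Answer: 0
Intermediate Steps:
z = 0
f(w) = (-5 + w)/(2*w²) (f(w) = ((-5 + w)/((2*w)))/w = ((-5 + w)*(1/(2*w)))/w = ((-5 + w)/(2*w))/w = (-5 + w)/(2*w²))
z*W(-1, f(6*5)) = 0*54 = 0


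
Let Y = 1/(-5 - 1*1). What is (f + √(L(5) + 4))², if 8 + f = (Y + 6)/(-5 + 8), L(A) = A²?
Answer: 21277/324 - 109*√29/9 ≈ 0.44942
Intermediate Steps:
Y = -⅙ (Y = 1/(-5 - 1) = 1/(-6) = -⅙ ≈ -0.16667)
f = -109/18 (f = -8 + (-⅙ + 6)/(-5 + 8) = -8 + (35/6)/3 = -8 + (35/6)*(⅓) = -8 + 35/18 = -109/18 ≈ -6.0556)
(f + √(L(5) + 4))² = (-109/18 + √(5² + 4))² = (-109/18 + √(25 + 4))² = (-109/18 + √29)²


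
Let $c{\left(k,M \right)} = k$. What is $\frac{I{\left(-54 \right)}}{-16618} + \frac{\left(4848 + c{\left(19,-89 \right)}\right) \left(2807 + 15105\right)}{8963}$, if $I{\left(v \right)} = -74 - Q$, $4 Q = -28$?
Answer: $\frac{1448719685593}{148947134} \approx 9726.4$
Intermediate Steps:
$Q = -7$ ($Q = \frac{1}{4} \left(-28\right) = -7$)
$I{\left(v \right)} = -67$ ($I{\left(v \right)} = -74 - -7 = -74 + 7 = -67$)
$\frac{I{\left(-54 \right)}}{-16618} + \frac{\left(4848 + c{\left(19,-89 \right)}\right) \left(2807 + 15105\right)}{8963} = - \frac{67}{-16618} + \frac{\left(4848 + 19\right) \left(2807 + 15105\right)}{8963} = \left(-67\right) \left(- \frac{1}{16618}\right) + 4867 \cdot 17912 \cdot \frac{1}{8963} = \frac{67}{16618} + 87177704 \cdot \frac{1}{8963} = \frac{67}{16618} + \frac{87177704}{8963} = \frac{1448719685593}{148947134}$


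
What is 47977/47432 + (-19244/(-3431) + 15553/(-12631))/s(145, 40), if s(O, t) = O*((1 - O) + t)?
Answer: 489765571865242/484341026734565 ≈ 1.0112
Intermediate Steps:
s(O, t) = O*(1 + t - O)
47977/47432 + (-19244/(-3431) + 15553/(-12631))/s(145, 40) = 47977/47432 + (-19244/(-3431) + 15553/(-12631))/((145*(1 + 40 - 1*145))) = 47977*(1/47432) + (-19244*(-1/3431) + 15553*(-1/12631))/((145*(1 + 40 - 145))) = 47977/47432 + (19244/3431 - 15553/12631)/((145*(-104))) = 47977/47432 + (189708621/43336961)/(-15080) = 47977/47432 + (189708621/43336961)*(-1/15080) = 47977/47432 - 189708621/653521371880 = 489765571865242/484341026734565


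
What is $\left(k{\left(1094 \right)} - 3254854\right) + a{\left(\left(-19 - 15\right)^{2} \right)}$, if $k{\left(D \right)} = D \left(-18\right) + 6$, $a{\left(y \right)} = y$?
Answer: $-3273384$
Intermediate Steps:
$k{\left(D \right)} = 6 - 18 D$ ($k{\left(D \right)} = - 18 D + 6 = 6 - 18 D$)
$\left(k{\left(1094 \right)} - 3254854\right) + a{\left(\left(-19 - 15\right)^{2} \right)} = \left(\left(6 - 19692\right) - 3254854\right) + \left(-19 - 15\right)^{2} = \left(\left(6 - 19692\right) - 3254854\right) + \left(-34\right)^{2} = \left(-19686 - 3254854\right) + 1156 = -3274540 + 1156 = -3273384$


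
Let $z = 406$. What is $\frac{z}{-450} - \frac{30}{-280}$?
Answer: $- \frac{5009}{6300} \approx -0.79508$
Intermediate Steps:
$\frac{z}{-450} - \frac{30}{-280} = \frac{406}{-450} - \frac{30}{-280} = 406 \left(- \frac{1}{450}\right) - - \frac{3}{28} = - \frac{203}{225} + \frac{3}{28} = - \frac{5009}{6300}$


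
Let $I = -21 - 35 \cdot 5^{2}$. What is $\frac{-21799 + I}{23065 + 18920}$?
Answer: $- \frac{1513}{2799} \approx -0.54055$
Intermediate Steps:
$I = -896$ ($I = -21 - 875 = -896$)
$\frac{-21799 + I}{23065 + 18920} = \frac{-21799 - 896}{23065 + 18920} = - \frac{22695}{41985} = \left(-22695\right) \frac{1}{41985} = - \frac{1513}{2799}$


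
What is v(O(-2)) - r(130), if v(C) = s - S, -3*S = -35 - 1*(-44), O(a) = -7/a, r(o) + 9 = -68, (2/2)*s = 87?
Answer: 167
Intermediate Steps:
s = 87
r(o) = -77 (r(o) = -9 - 68 = -77)
S = -3 (S = -(-35 - 1*(-44))/3 = -(-35 + 44)/3 = -1/3*9 = -3)
v(C) = 90 (v(C) = 87 - 1*(-3) = 87 + 3 = 90)
v(O(-2)) - r(130) = 90 - 1*(-77) = 90 + 77 = 167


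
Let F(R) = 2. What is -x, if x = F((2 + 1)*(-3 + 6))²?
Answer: -4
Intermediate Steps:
x = 4 (x = 2² = 4)
-x = -1*4 = -4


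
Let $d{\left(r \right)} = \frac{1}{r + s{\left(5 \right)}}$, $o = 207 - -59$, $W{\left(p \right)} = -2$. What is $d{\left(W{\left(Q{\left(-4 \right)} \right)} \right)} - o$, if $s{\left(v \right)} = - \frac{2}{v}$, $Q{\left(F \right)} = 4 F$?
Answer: $- \frac{3197}{12} \approx -266.42$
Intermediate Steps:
$o = 266$ ($o = 207 + 59 = 266$)
$d{\left(r \right)} = \frac{1}{- \frac{2}{5} + r}$ ($d{\left(r \right)} = \frac{1}{r - \frac{2}{5}} = \frac{1}{- \frac{2}{5} + r}$)
$d{\left(W{\left(Q{\left(-4 \right)} \right)} \right)} - o = \frac{5}{-2 + 5 \left(-2\right)} - 266 = \frac{5}{-2 - 10} - 266 = \frac{5}{-12} - 266 = 5 \left(- \frac{1}{12}\right) - 266 = - \frac{5}{12} - 266 = - \frac{3197}{12}$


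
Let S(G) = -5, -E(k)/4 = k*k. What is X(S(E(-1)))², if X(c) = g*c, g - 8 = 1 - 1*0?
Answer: 2025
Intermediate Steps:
E(k) = -4*k² (E(k) = -4*k*k = -4*k²)
g = 9 (g = 8 + (1 - 1*0) = 8 + (1 + 0) = 8 + 1 = 9)
X(c) = 9*c
X(S(E(-1)))² = (9*(-5))² = (-45)² = 2025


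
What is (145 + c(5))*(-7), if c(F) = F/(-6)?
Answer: -6055/6 ≈ -1009.2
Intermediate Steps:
c(F) = -F/6 (c(F) = F*(-⅙) = -F/6)
(145 + c(5))*(-7) = (145 - ⅙*5)*(-7) = (145 - ⅚)*(-7) = (865/6)*(-7) = -6055/6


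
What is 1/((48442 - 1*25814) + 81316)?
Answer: 1/103944 ≈ 9.6206e-6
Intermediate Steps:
1/((48442 - 1*25814) + 81316) = 1/((48442 - 25814) + 81316) = 1/(22628 + 81316) = 1/103944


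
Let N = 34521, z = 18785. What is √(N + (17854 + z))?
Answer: 2*√17790 ≈ 266.76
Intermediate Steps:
√(N + (17854 + z)) = √(34521 + (17854 + 18785)) = √(34521 + 36639) = √71160 = 2*√17790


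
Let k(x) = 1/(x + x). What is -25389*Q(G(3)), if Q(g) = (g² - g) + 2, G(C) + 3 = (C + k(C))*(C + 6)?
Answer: -63650223/4 ≈ -1.5913e+7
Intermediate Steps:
k(x) = 1/(2*x)
G(C) = -3 + (6 + C)*(C + 1/(2*C)) (G(C) = -3 + (C + 1/(2*C))*(C + 6) = -3 + (C + 1/(2*C))*(6 + C) = -3 + (6 + C)*(C + 1/(2*C)))
Q(g) = 2 + g² - g
-25389*Q(G(3)) = -25389*(2 + (-5/2 + 3² + 3/3 + 6*3)² - (-5/2 + 3² + 3/3 + 6*3)) = -25389*(2 + (-5/2 + 9 + 3*(⅓) + 18)² - (-5/2 + 9 + 3*(⅓) + 18)) = -25389*(2 + (-5/2 + 9 + 1 + 18)² - (-5/2 + 9 + 1 + 18)) = -25389*(2 + (51/2)² - 1*51/2) = -25389*(2 + 2601/4 - 51/2) = -25389*2507/4 = -63650223/4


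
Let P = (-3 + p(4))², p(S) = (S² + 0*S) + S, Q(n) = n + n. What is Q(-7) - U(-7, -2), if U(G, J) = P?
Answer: -303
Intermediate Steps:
Q(n) = 2*n
p(S) = S + S² (p(S) = (S² + 0) + S = S² + S = S + S²)
P = 289 (P = (-3 + 4*(1 + 4))² = (-3 + 4*5)² = (-3 + 20)² = 17² = 289)
U(G, J) = 289
Q(-7) - U(-7, -2) = 2*(-7) - 1*289 = -14 - 289 = -303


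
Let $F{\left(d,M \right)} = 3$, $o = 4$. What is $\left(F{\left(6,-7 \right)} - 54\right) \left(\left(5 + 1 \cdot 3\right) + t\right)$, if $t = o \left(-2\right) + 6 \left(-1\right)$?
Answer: $306$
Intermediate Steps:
$t = -14$ ($t = 4 \left(-2\right) + 6 \left(-1\right) = -8 - 6 = -14$)
$\left(F{\left(6,-7 \right)} - 54\right) \left(\left(5 + 1 \cdot 3\right) + t\right) = \left(3 - 54\right) \left(\left(5 + 1 \cdot 3\right) - 14\right) = - 51 \left(\left(5 + 3\right) - 14\right) = - 51 \left(8 - 14\right) = \left(-51\right) \left(-6\right) = 306$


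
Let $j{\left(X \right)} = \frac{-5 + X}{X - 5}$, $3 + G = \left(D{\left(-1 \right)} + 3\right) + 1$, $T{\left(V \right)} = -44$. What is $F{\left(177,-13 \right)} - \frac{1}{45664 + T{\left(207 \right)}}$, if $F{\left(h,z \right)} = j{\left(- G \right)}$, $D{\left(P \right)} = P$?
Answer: $\frac{45619}{45620} \approx 0.99998$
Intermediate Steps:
$G = 0$ ($G = -3 + \left(\left(-1 + 3\right) + 1\right) = -3 + \left(2 + 1\right) = -3 + 3 = 0$)
$j{\left(X \right)} = 1$ ($j{\left(X \right)} = \frac{-5 + X}{-5 + X} = 1$)
$F{\left(h,z \right)} = 1$
$F{\left(177,-13 \right)} - \frac{1}{45664 + T{\left(207 \right)}} = 1 - \frac{1}{45664 - 44} = 1 - \frac{1}{45620} = \frac{45619}{45620}$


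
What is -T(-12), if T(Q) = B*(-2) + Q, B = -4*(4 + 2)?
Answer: -36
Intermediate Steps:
B = -24 (B = -4*6 = -24)
T(Q) = 48 + Q (T(Q) = -24*(-2) + Q = 48 + Q)
-T(-12) = -(48 - 12) = -1*36 = -36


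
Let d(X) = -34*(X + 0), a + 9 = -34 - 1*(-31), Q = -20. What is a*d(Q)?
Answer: -8160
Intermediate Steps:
a = -12 (a = -9 + (-34 - 1*(-31)) = -9 + (-34 + 31) = -9 - 3 = -12)
d(X) = -34*X
a*d(Q) = -(-408)*(-20) = -12*680 = -8160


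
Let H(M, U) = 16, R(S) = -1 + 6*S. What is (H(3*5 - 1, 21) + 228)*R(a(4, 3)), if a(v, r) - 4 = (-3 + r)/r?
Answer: 5612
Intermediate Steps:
a(v, r) = 4 + (-3 + r)/r
(H(3*5 - 1, 21) + 228)*R(a(4, 3)) = (16 + 228)*(-1 + 6*(5 - 3/3)) = 244*(-1 + 6*(5 - 3*⅓)) = 244*(-1 + 6*(5 - 1)) = 244*(-1 + 6*4) = 244*(-1 + 24) = 244*23 = 5612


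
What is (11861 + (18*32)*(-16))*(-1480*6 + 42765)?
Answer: 89625825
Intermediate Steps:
(11861 + (18*32)*(-16))*(-1480*6 + 42765) = (11861 + 576*(-16))*(-8880 + 42765) = (11861 - 9216)*33885 = 2645*33885 = 89625825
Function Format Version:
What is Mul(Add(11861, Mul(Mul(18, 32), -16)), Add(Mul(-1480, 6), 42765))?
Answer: 89625825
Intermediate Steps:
Mul(Add(11861, Mul(Mul(18, 32), -16)), Add(Mul(-1480, 6), 42765)) = Mul(Add(11861, Mul(576, -16)), Add(-8880, 42765)) = Mul(Add(11861, -9216), 33885) = Mul(2645, 33885) = 89625825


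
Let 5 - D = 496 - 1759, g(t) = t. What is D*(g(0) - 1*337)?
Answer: -427316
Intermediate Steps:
D = 1268 (D = 5 - (496 - 1759) = 5 - 1*(-1263) = 5 + 1263 = 1268)
D*(g(0) - 1*337) = 1268*(0 - 1*337) = 1268*(0 - 337) = 1268*(-337) = -427316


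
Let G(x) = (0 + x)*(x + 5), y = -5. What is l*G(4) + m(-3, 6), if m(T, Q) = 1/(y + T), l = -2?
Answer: -577/8 ≈ -72.125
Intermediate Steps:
m(T, Q) = 1/(-5 + T)
G(x) = x*(5 + x)
l*G(4) + m(-3, 6) = -8*(5 + 4) + 1/(-5 - 3) = -8*9 + 1/(-8) = -2*36 - 1/8 = -72 - 1/8 = -577/8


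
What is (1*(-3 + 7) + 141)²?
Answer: 21025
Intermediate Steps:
(1*(-3 + 7) + 141)² = (1*4 + 141)² = (4 + 141)² = 145² = 21025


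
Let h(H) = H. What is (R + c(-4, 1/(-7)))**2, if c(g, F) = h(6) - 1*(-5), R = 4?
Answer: 225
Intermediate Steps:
c(g, F) = 11 (c(g, F) = 6 - 1*(-5) = 6 + 5 = 11)
(R + c(-4, 1/(-7)))**2 = (4 + 11)**2 = 15**2 = 225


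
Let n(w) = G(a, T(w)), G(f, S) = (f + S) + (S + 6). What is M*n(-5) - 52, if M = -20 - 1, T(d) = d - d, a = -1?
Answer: -157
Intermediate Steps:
T(d) = 0
M = -21
G(f, S) = 6 + f + 2*S (G(f, S) = (S + f) + (6 + S) = 6 + f + 2*S)
n(w) = 5 (n(w) = 6 - 1 + 2*0 = 6 - 1 + 0 = 5)
M*n(-5) - 52 = -21*5 - 52 = -105 - 52 = -157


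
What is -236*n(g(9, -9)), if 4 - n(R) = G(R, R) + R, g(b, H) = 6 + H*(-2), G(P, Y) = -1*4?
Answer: 3776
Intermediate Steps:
G(P, Y) = -4
g(b, H) = 6 - 2*H
n(R) = 8 - R (n(R) = 4 - (-4 + R) = 4 + (4 - R) = 8 - R)
-236*n(g(9, -9)) = -236*(8 - (6 - 2*(-9))) = -236*(8 - (6 + 18)) = -236*(8 - 1*24) = -236*(8 - 24) = -236*(-16) = 3776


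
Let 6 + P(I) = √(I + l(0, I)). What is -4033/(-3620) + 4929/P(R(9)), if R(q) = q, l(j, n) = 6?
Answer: -35657729/25340 - 1643*√15/7 ≈ -2316.2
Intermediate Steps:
P(I) = -6 + √(6 + I) (P(I) = -6 + √(I + 6) = -6 + √(6 + I))
-4033/(-3620) + 4929/P(R(9)) = -4033/(-3620) + 4929/(-6 + √(6 + 9)) = -4033*(-1/3620) + 4929/(-6 + √15) = 4033/3620 + 4929/(-6 + √15)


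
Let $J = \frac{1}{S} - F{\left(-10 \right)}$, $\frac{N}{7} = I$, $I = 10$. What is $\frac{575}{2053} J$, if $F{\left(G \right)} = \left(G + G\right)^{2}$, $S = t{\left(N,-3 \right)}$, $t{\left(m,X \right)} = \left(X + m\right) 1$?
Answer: $- \frac{15409425}{137551} \approx -112.03$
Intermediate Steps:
$N = 70$ ($N = 7 \cdot 10 = 70$)
$t{\left(m,X \right)} = X + m$
$S = 67$ ($S = -3 + 70 = 67$)
$F{\left(G \right)} = 4 G^{2}$ ($F{\left(G \right)} = \left(2 G\right)^{2} = 4 G^{2}$)
$J = - \frac{26799}{67}$ ($J = \frac{1}{67} - 4 \left(-10\right)^{2} = \frac{1}{67} - 4 \cdot 100 = \frac{1}{67} - 400 = - \frac{26799}{67} \approx -399.98$)
$\frac{575}{2053} J = \frac{575}{2053} \left(- \frac{26799}{67}\right) = - \frac{15409425}{137551}$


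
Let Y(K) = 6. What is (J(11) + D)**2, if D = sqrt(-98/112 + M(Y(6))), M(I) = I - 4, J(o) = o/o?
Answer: 17/8 + 3*sqrt(2)/2 ≈ 4.2463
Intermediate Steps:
J(o) = 1
M(I) = -4 + I
D = 3*sqrt(2)/4 (D = sqrt(-98/112 + (-4 + 6)) = sqrt(-98*1/112 + 2) = sqrt(-7/8 + 2) = sqrt(9/8) = 3*sqrt(2)/4 ≈ 1.0607)
(J(11) + D)**2 = (1 + 3*sqrt(2)/4)**2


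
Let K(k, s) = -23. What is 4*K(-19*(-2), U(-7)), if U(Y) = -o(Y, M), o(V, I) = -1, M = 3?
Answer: -92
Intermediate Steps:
U(Y) = 1 (U(Y) = -1*(-1) = 1)
4*K(-19*(-2), U(-7)) = 4*(-23) = -92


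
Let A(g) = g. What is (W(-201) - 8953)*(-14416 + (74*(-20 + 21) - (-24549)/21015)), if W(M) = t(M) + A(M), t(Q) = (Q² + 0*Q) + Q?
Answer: -3118804383242/7005 ≈ -4.4523e+8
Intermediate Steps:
t(Q) = Q + Q² (t(Q) = (Q² + 0) + Q = Q² + Q = Q + Q²)
W(M) = M + M*(1 + M) (W(M) = M*(1 + M) + M = M + M*(1 + M))
(W(-201) - 8953)*(-14416 + (74*(-20 + 21) - (-24549)/21015)) = (-201*(2 - 201) - 8953)*(-14416 + (74*(-20 + 21) - (-24549)/21015)) = (-201*(-199) - 8953)*(-14416 + (74*1 - (-24549)/21015)) = (39999 - 8953)*(-14416 + (74 - 1*(-8183/7005))) = 31046*(-14416 + (74 + 8183/7005)) = 31046*(-14416 + 526553/7005) = 31046*(-100457527/7005) = -3118804383242/7005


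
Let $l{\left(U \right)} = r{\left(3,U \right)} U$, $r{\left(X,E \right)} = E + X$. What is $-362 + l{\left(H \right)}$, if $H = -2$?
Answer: $-364$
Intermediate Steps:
$l{\left(U \right)} = U \left(3 + U\right)$ ($l{\left(U \right)} = \left(U + 3\right) U = \left(3 + U\right) U = U \left(3 + U\right)$)
$-362 + l{\left(H \right)} = -362 - 2 \left(3 - 2\right) = -362 - 2 = -364$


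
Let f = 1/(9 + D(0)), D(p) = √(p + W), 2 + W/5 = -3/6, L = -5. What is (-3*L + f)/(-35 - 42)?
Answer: (-75*√2 + 272*I)/(77*(-18*I + 5*√2)) ≈ -0.19606 + 0.00049108*I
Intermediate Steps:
W = -25/2 (W = -10 + 5*(-3/6) = -10 + 5*(-3*⅙) = -10 + 5*(-½) = -10 - 5/2 = -25/2 ≈ -12.500)
D(p) = √(-25/2 + p) (D(p) = √(p - 25/2) = √(-25/2 + p))
f = 1/(9 + 5*I*√2/2) (f = 1/(9 + √(-50 + 4*0)/2) = 1/(9 + √(-50 + 0)/2) = 1/(9 + √(-50)/2) = 1/(9 + (5*I*√2)/2) = 1/(9 + 5*I*√2/2) ≈ 0.096257 - 0.037813*I)
(-3*L + f)/(-35 - 42) = (-3*(-5) + (18/187 - 5*I*√2/187))/(-35 - 42) = (15 + (18/187 - 5*I*√2/187))/(-77) = (2823/187 - 5*I*√2/187)*(-1/77) = -2823/14399 + 5*I*√2/14399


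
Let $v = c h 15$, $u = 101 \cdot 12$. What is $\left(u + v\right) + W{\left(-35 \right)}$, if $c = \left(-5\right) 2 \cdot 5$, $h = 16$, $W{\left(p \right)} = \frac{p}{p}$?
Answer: $-10787$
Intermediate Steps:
$W{\left(p \right)} = 1$
$c = -50$ ($c = \left(-10\right) 5 = -50$)
$u = 1212$
$v = -12000$ ($v = \left(-50\right) 16 \cdot 15 = \left(-800\right) 15 = -12000$)
$\left(u + v\right) + W{\left(-35 \right)} = \left(1212 - 12000\right) + 1 = -10788 + 1 = -10787$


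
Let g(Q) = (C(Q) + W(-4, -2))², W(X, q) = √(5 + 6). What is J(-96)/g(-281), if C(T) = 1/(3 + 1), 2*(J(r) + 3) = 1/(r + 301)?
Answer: -1740264/6278125 + 78656*√11/6278125 ≈ -0.23564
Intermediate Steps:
J(r) = -3 + 1/(2*(301 + r)) (J(r) = -3 + 1/(2*(r + 301)) = -3 + 1/(2*(301 + r)))
W(X, q) = √11
C(T) = ¼ (C(T) = 1/4 = ¼)
g(Q) = (¼ + √11)²
J(-96)/g(-281) = ((-1805 - 6*(-96))/(2*(301 - 96)))/(177/16 + √11/2) = ((½)*(-1805 + 576)/205)/(177/16 + √11/2) = ((½)*(1/205)*(-1229))/(177/16 + √11/2) = -1229/(410*(177/16 + √11/2))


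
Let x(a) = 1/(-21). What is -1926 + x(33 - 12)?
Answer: -40447/21 ≈ -1926.0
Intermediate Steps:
x(a) = -1/21
-1926 + x(33 - 12) = -1926 - 1/21 = -40447/21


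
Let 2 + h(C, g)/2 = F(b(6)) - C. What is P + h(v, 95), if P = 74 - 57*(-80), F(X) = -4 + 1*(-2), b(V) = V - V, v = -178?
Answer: 4974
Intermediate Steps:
b(V) = 0
F(X) = -6 (F(X) = -4 - 2 = -6)
h(C, g) = -16 - 2*C (h(C, g) = -4 + 2*(-6 - C) = -4 + (-12 - 2*C) = -16 - 2*C)
P = 4634 (P = 74 + 4560 = 4634)
P + h(v, 95) = 4634 + (-16 - 2*(-178)) = 4634 + (-16 + 356) = 4634 + 340 = 4974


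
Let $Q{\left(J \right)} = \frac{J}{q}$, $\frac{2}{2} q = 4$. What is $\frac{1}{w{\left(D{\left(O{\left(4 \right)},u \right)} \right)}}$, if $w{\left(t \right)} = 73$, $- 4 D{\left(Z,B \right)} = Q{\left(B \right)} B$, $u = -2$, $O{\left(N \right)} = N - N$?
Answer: $\frac{1}{73} \approx 0.013699$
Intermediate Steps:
$O{\left(N \right)} = 0$
$q = 4$
$Q{\left(J \right)} = \frac{J}{4}$
$D{\left(Z,B \right)} = - \frac{B^{2}}{16}$ ($D{\left(Z,B \right)} = - \frac{\frac{B}{4} B}{4} = - \frac{\frac{1}{4} B^{2}}{4} = - \frac{B^{2}}{16}$)
$\frac{1}{w{\left(D{\left(O{\left(4 \right)},u \right)} \right)}} = \frac{1}{73}$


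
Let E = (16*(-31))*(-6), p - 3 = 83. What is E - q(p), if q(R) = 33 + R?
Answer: 2857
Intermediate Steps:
p = 86 (p = 3 + 83 = 86)
E = 2976 (E = -496*(-6) = 2976)
E - q(p) = 2976 - (33 + 86) = 2976 - 1*119 = 2976 - 119 = 2857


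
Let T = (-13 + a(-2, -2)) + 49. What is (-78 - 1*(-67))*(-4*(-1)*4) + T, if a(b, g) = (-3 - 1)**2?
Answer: -124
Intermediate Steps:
a(b, g) = 16 (a(b, g) = (-4)**2 = 16)
T = 52 (T = (-13 + 16) + 49 = 3 + 49 = 52)
(-78 - 1*(-67))*(-4*(-1)*4) + T = (-78 - 1*(-67))*(-4*(-1)*4) + 52 = (-78 + 67)*(4*4) + 52 = -11*16 + 52 = -176 + 52 = -124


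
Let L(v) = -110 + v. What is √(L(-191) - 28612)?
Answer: I*√28913 ≈ 170.04*I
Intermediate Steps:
√(L(-191) - 28612) = √((-110 - 191) - 28612) = √(-301 - 28612) = √(-28913) = I*√28913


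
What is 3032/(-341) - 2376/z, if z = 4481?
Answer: -14396608/1528021 ≈ -9.4217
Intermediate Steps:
3032/(-341) - 2376/z = 3032/(-341) - 2376/4481 = 3032*(-1/341) - 2376*1/4481 = -3032/341 - 2376/4481 = -14396608/1528021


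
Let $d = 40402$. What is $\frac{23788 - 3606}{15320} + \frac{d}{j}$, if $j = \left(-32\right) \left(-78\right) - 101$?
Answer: $\frac{66729453}{3669140} \approx 18.187$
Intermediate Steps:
$j = 2395$ ($j = 2496 - 101 = 2395$)
$\frac{23788 - 3606}{15320} + \frac{d}{j} = \frac{23788 - 3606}{15320} + \frac{40402}{2395} = \left(23788 - 3606\right) \frac{1}{15320} + 40402 \cdot \frac{1}{2395} = 20182 \cdot \frac{1}{15320} + \frac{40402}{2395} = \frac{10091}{7660} + \frac{40402}{2395} = \frac{66729453}{3669140}$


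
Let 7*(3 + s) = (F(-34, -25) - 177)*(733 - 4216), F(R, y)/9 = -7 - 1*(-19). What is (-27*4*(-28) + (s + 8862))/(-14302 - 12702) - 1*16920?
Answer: -799669317/47257 ≈ -16922.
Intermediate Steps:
F(R, y) = 108 (F(R, y) = 9*(-7 - 1*(-19)) = 9*(-7 + 19) = 9*12 = 108)
s = 240306/7 (s = -3 + ((108 - 177)*(733 - 4216))/7 = -3 + (-69*(-3483))/7 = -3 + (1/7)*240327 = -3 + 240327/7 = 240306/7 ≈ 34329.)
(-27*4*(-28) + (s + 8862))/(-14302 - 12702) - 1*16920 = (-27*4*(-28) + (240306/7 + 8862))/(-14302 - 12702) - 1*16920 = (-108*(-28) + 302340/7)/(-27004) - 16920 = (3024 + 302340/7)*(-1/27004) - 16920 = (323508/7)*(-1/27004) - 16920 = -80877/47257 - 16920 = -799669317/47257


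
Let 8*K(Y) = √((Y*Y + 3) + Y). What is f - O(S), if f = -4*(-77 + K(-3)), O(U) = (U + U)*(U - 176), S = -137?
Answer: -170911/2 ≈ -85456.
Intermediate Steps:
O(U) = 2*U*(-176 + U) (O(U) = (2*U)*(-176 + U) = 2*U*(-176 + U))
K(Y) = √(3 + Y + Y²)/8 (K(Y) = √((Y*Y + 3) + Y)/8 = √((Y² + 3) + Y)/8 = √((3 + Y²) + Y)/8 = √(3 + Y + Y²)/8)
f = 613/2 (f = -4*(-77 + √(3 - 3 + (-3)²)/8) = -4*(-77 + √(3 - 3 + 9)/8) = -4*(-77 + √9/8) = -4*(-77 + (⅛)*3) = -4*(-77 + 3/8) = -4*(-613/8) = 613/2 ≈ 306.50)
f - O(S) = 613/2 - 2*(-137)*(-176 - 137) = 613/2 - 2*(-137)*(-313) = 613/2 - 1*85762 = 613/2 - 85762 = -170911/2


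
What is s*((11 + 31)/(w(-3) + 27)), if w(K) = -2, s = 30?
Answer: 252/5 ≈ 50.400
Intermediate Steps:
s*((11 + 31)/(w(-3) + 27)) = 30*((11 + 31)/(-2 + 27)) = 30*(42/25) = 252/5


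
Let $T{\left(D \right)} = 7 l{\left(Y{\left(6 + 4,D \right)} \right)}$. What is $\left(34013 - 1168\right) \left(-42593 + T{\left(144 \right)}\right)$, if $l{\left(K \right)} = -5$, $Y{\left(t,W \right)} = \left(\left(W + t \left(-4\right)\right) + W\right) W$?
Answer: $-1400116660$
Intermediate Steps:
$Y{\left(t,W \right)} = W \left(- 4 t + 2 W\right)$ ($Y{\left(t,W \right)} = \left(\left(W - 4 t\right) + W\right) W = \left(- 4 t + 2 W\right) W = W \left(- 4 t + 2 W\right)$)
$T{\left(D \right)} = -35$ ($T{\left(D \right)} = 7 \left(-5\right) = -35$)
$\left(34013 - 1168\right) \left(-42593 + T{\left(144 \right)}\right) = \left(34013 - 1168\right) \left(-42593 - 35\right) = 32845 \left(-42628\right) = -1400116660$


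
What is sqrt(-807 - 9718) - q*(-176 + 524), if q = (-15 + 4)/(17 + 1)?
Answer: 638/3 + 5*I*sqrt(421) ≈ 212.67 + 102.59*I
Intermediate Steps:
q = -11/18 ≈ -0.61111
sqrt(-807 - 9718) - q*(-176 + 524) = sqrt(-807 - 9718) - (-11)*(-176 + 524)/18 = sqrt(-10525) - (-11)*348/18 = 5*I*sqrt(421) - 1*(-638/3) = 5*I*sqrt(421) + 638/3 = 638/3 + 5*I*sqrt(421)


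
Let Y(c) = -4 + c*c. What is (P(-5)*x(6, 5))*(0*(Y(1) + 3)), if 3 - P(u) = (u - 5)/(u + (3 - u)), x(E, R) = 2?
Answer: 0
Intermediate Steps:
Y(c) = -4 + c²
P(u) = 14/3 - u/3 (P(u) = 3 - (u - 5)/(u + (3 - u)) = 3 - (-5 + u)/3 = 3 - (-5/3 + u/3) = 3 + (5/3 - u/3) = 14/3 - u/3)
(P(-5)*x(6, 5))*(0*(Y(1) + 3)) = ((14/3 - ⅓*(-5))*2)*(0*((-4 + 1²) + 3)) = ((14/3 + 5/3)*2)*(0*((-4 + 1) + 3)) = ((19/3)*2)*(0*(-3 + 3)) = 38*(0*0)/3 = (38/3)*0 = 0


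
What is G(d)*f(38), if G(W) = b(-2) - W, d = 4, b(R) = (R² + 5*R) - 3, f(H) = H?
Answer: -494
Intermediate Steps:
b(R) = -3 + R² + 5*R
G(W) = -9 - W (G(W) = (-3 + (-2)² + 5*(-2)) - W = (-3 + 4 - 10) - W = -9 - W)
G(d)*f(38) = (-9 - 1*4)*38 = (-9 - 4)*38 = -13*38 = -494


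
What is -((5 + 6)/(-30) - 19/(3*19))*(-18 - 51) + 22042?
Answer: 219937/10 ≈ 21994.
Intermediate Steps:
-((5 + 6)/(-30) - 19/(3*19))*(-18 - 51) + 22042 = -(11*(-1/30) - 19/57)*(-69) + 22042 = -(-11/30 - 19*1/57)*(-69) + 22042 = -(-11/30 - ⅓)*(-69) + 22042 = -(-7)*(-69)/10 + 22042 = -1*483/10 + 22042 = -483/10 + 22042 = 219937/10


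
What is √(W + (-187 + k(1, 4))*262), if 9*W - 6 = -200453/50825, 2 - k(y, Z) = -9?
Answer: I*√42881412550399/30495 ≈ 214.74*I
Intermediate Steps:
k(y, Z) = 11 (k(y, Z) = 2 - 1*(-9) = 2 + 9 = 11)
W = 104497/457425 (W = ⅔ + (-200453/50825)/9 = ⅔ + (-200453*1/50825)/9 = ⅔ + (⅑)*(-200453/50825) = ⅔ - 200453/457425 = 104497/457425 ≈ 0.22845)
√(W + (-187 + k(1, 4))*262) = √(104497/457425 + (-187 + 11)*262) = √(104497/457425 - 176*262) = √(104497/457425 - 46112) = √(-21092677103/457425) = I*√42881412550399/30495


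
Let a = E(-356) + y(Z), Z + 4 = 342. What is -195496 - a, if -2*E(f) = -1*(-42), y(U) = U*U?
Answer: -309719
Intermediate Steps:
Z = 338 (Z = -4 + 342 = 338)
y(U) = U**2
E(f) = -21 (E(f) = -(-1)*(-42)/2 = -1/2*42 = -21)
a = 114223 (a = -21 + 338**2 = -21 + 114244 = 114223)
-195496 - a = -195496 - 1*114223 = -195496 - 114223 = -309719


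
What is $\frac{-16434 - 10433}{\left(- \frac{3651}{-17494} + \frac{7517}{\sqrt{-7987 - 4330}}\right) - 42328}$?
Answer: $\frac{4286748142436947606546}{6753602759370972726441} - \frac{61807612774092604 i \sqrt{12317}}{6753602759370972726441} \approx 0.63474 - 0.0010157 i$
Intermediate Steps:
$\frac{-16434 - 10433}{\left(- \frac{3651}{-17494} + \frac{7517}{\sqrt{-7987 - 4330}}\right) - 42328} = - \frac{26867}{\left(\left(-3651\right) \left(- \frac{1}{17494}\right) + \frac{7517}{\sqrt{-12317}}\right) - 42328} = - \frac{26867}{\left(\frac{3651}{17494} + \frac{7517}{i \sqrt{12317}}\right) - 42328} = - \frac{26867}{\left(\frac{3651}{17494} + 7517 \left(- \frac{i \sqrt{12317}}{12317}\right)\right) - 42328} = - \frac{26867}{\left(\frac{3651}{17494} - \frac{7517 i \sqrt{12317}}{12317}\right) - 42328} = - \frac{26867}{- \frac{740482381}{17494} - \frac{7517 i \sqrt{12317}}{12317}}$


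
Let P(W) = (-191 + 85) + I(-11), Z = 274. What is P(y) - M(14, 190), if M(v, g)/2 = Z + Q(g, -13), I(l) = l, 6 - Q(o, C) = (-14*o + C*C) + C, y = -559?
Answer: -5685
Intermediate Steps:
Q(o, C) = 6 - C - C² + 14*o (Q(o, C) = 6 - ((-14*o + C*C) + C) = 6 - ((-14*o + C²) + C) = 6 - ((C² - 14*o) + C) = 6 - (C + C² - 14*o) = 6 + (-C - C² + 14*o) = 6 - C - C² + 14*o)
M(v, g) = 248 + 28*g (M(v, g) = 2*(274 + (6 - 1*(-13) - 1*(-13)² + 14*g)) = 2*(274 + (6 + 13 - 1*169 + 14*g)) = 2*(274 + (6 + 13 - 169 + 14*g)) = 2*(274 + (-150 + 14*g)) = 2*(124 + 14*g) = 248 + 28*g)
P(W) = -117 (P(W) = (-191 + 85) - 11 = -106 - 11 = -117)
P(y) - M(14, 190) = -117 - (248 + 28*190) = -117 - (248 + 5320) = -117 - 1*5568 = -117 - 5568 = -5685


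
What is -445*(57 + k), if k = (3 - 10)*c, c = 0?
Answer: -25365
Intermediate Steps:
k = 0 (k = (3 - 10)*0 = -7*0 = 0)
-445*(57 + k) = -445*(57 + 0) = -445*57 = -25365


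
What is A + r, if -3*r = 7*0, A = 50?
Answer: 50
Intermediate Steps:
r = 0 (r = -7*0/3 = -⅓*0 = 0)
A + r = 50 + 0 = 50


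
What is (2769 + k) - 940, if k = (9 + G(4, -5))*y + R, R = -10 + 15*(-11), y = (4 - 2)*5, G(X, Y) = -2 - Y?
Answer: 1774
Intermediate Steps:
y = 10 (y = 2*5 = 10)
R = -175 (R = -10 - 165 = -175)
k = -55 (k = (9 + (-2 - 1*(-5)))*10 - 175 = (9 + (-2 + 5))*10 - 175 = (9 + 3)*10 - 175 = 12*10 - 175 = 120 - 175 = -55)
(2769 + k) - 940 = (2769 - 55) - 940 = 2714 - 940 = 1774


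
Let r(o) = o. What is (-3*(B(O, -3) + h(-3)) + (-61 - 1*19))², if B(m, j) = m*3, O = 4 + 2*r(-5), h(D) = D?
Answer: 289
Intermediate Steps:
O = -6 (O = 4 + 2*(-5) = 4 - 10 = -6)
B(m, j) = 3*m
(-3*(B(O, -3) + h(-3)) + (-61 - 1*19))² = (-3*(3*(-6) - 3) + (-61 - 1*19))² = (-3*(-18 - 3) + (-61 - 19))² = (-3*(-21) - 80)² = (63 - 80)² = (-17)² = 289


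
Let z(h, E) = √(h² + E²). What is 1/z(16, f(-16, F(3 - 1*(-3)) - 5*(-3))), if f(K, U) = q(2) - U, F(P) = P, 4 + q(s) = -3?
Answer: √65/260 ≈ 0.031009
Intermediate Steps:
q(s) = -7 (q(s) = -4 - 3 = -7)
f(K, U) = -7 - U
z(h, E) = √(E² + h²)
1/z(16, f(-16, F(3 - 1*(-3)) - 5*(-3))) = 1/(√((-7 - ((3 - 1*(-3)) - 5*(-3)))² + 16²)) = 1/(√((-7 - ((3 + 3) + 15))² + 256)) = 1/(√((-7 - (6 + 15))² + 256)) = 1/(√((-7 - 1*21)² + 256)) = 1/(√((-7 - 21)² + 256)) = 1/(√((-28)² + 256)) = 1/(√(784 + 256)) = 1/(√1040) = 1/(4*√65) = √65/260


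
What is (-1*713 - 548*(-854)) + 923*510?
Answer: 938009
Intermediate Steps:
(-1*713 - 548*(-854)) + 923*510 = (-713 + 467992) + 470730 = 467279 + 470730 = 938009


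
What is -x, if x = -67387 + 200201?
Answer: -132814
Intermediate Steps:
x = 132814
-x = -1*132814 = -132814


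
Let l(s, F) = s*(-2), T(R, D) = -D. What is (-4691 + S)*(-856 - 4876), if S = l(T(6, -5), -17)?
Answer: 26946132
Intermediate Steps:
l(s, F) = -2*s
S = -10 (S = -(-2)*(-5) = -2*5 = -10)
(-4691 + S)*(-856 - 4876) = (-4691 - 10)*(-856 - 4876) = -4701*(-5732) = 26946132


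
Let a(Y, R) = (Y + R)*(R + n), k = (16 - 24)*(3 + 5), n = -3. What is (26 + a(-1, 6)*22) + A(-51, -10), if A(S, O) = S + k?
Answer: 241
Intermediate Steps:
k = -64 (k = -8*8 = -64)
A(S, O) = -64 + S (A(S, O) = S - 64 = -64 + S)
a(Y, R) = (-3 + R)*(R + Y) (a(Y, R) = (Y + R)*(R - 3) = (R + Y)*(-3 + R) = (-3 + R)*(R + Y))
(26 + a(-1, 6)*22) + A(-51, -10) = (26 + (6² - 3*6 - 3*(-1) + 6*(-1))*22) + (-64 - 51) = (26 + (36 - 18 + 3 - 6)*22) - 115 = (26 + 15*22) - 115 = (26 + 330) - 115 = 356 - 115 = 241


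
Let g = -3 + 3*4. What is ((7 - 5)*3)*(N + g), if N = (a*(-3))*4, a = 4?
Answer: -234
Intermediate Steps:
N = -48 (N = (4*(-3))*4 = -12*4 = -48)
g = 9 (g = -3 + 12 = 9)
((7 - 5)*3)*(N + g) = ((7 - 5)*3)*(-48 + 9) = (2*3)*(-39) = 6*(-39) = -234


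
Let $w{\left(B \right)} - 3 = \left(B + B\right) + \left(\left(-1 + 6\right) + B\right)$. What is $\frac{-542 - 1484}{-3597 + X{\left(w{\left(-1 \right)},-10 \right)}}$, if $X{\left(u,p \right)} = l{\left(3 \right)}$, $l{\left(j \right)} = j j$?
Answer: $\frac{1013}{1794} \approx 0.56466$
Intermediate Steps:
$w{\left(B \right)} = 8 + 3 B$ ($w{\left(B \right)} = 3 + \left(\left(B + B\right) + \left(\left(-1 + 6\right) + B\right)\right) = 3 + \left(2 B + \left(5 + B\right)\right) = 3 + \left(5 + 3 B\right) = 8 + 3 B$)
$l{\left(j \right)} = j^{2}$
$X{\left(u,p \right)} = 9$ ($X{\left(u,p \right)} = 3^{2} = 9$)
$\frac{-542 - 1484}{-3597 + X{\left(w{\left(-1 \right)},-10 \right)}} = \frac{-542 - 1484}{-3597 + 9} = - \frac{2026}{-3588} = \left(-2026\right) \left(- \frac{1}{3588}\right) = \frac{1013}{1794}$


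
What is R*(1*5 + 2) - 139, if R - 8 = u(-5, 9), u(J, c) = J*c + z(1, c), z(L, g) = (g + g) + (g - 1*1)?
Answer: -216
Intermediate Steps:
z(L, g) = -1 + 3*g (z(L, g) = 2*g + (g - 1) = 2*g + (-1 + g) = -1 + 3*g)
u(J, c) = -1 + 3*c + J*c (u(J, c) = J*c + (-1 + 3*c) = -1 + 3*c + J*c)
R = -11 (R = 8 + (-1 + 3*9 - 5*9) = 8 + (-1 + 27 - 45) = 8 - 19 = -11)
R*(1*5 + 2) - 139 = -11*(1*5 + 2) - 139 = -11*(5 + 2) - 139 = -11*7 - 139 = -77 - 139 = -216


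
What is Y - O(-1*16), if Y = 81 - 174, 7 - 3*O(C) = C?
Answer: -302/3 ≈ -100.67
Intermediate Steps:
O(C) = 7/3 - C/3
Y = -93
Y - O(-1*16) = -93 - (7/3 - (-1)*16/3) = -93 - (7/3 - 1/3*(-16)) = -93 - (7/3 + 16/3) = -93 - 1*23/3 = -93 - 23/3 = -302/3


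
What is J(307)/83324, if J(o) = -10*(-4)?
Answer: 10/20831 ≈ 0.00048005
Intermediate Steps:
J(o) = 40
J(307)/83324 = 40/83324 = 40*(1/83324) = 10/20831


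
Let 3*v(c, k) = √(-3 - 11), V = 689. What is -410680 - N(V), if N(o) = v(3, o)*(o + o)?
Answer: -410680 - 1378*I*√14/3 ≈ -4.1068e+5 - 1718.7*I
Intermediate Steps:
v(c, k) = I*√14/3 (v(c, k) = √(-3 - 11)/3 = √(-14)/3 = (I*√14)/3 = I*√14/3)
N(o) = 2*I*o*√14/3 (N(o) = (I*√14/3)*(o + o) = (I*√14/3)*(2*o) = 2*I*o*√14/3)
-410680 - N(V) = -410680 - 2*I*689*√14/3 = -410680 - 1378*I*√14/3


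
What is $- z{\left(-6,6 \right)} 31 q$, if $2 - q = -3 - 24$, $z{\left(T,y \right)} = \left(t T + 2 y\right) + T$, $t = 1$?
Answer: $0$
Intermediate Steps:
$z{\left(T,y \right)} = 2 T + 2 y$ ($z{\left(T,y \right)} = \left(1 T + 2 y\right) + T = \left(T + 2 y\right) + T = 2 T + 2 y$)
$q = 29$ ($q = 2 - \left(-3 - 24\right) = 2 - -27 = 2 + 27 = 29$)
$- z{\left(-6,6 \right)} 31 q = - (2 \left(-6\right) + 2 \cdot 6) 31 \cdot 29 = - (-12 + 12) 31 \cdot 29 = \left(-1\right) 0 \cdot 31 \cdot 29 = 0 \cdot 31 \cdot 29 = 0 \cdot 29 = 0$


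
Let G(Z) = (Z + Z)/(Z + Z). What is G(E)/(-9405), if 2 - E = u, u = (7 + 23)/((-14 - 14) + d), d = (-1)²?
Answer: -1/9405 ≈ -0.00010633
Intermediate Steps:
d = 1
u = -10/9 (u = (7 + 23)/((-14 - 14) + 1) = 30/(-28 + 1) = 30/(-27) = 30*(-1/27) = -10/9 ≈ -1.1111)
E = 28/9 (E = 2 - 1*(-10/9) = 2 + 10/9 = 28/9 ≈ 3.1111)
G(Z) = 1 (G(Z) = (2*Z)/((2*Z)) = (2*Z)*(1/(2*Z)) = 1)
G(E)/(-9405) = 1/(-9405) = 1*(-1/9405) = -1/9405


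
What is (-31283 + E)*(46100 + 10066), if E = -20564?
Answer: -2912038602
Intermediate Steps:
(-31283 + E)*(46100 + 10066) = (-31283 - 20564)*(46100 + 10066) = -51847*56166 = -2912038602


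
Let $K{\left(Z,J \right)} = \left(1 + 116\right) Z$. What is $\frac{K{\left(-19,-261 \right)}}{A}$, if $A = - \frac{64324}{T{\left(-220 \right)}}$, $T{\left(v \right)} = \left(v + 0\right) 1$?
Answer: $- \frac{9405}{1237} \approx -7.6031$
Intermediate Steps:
$T{\left(v \right)} = v$ ($T{\left(v \right)} = v 1 = v$)
$A = \frac{16081}{55}$ ($A = - \frac{64324}{-220} = \left(-64324\right) \left(- \frac{1}{220}\right) = \frac{16081}{55} \approx 292.38$)
$K{\left(Z,J \right)} = 117 Z$
$\frac{K{\left(-19,-261 \right)}}{A} = \frac{117 \left(-19\right)}{\frac{16081}{55}} = \left(-2223\right) \frac{55}{16081} = - \frac{9405}{1237}$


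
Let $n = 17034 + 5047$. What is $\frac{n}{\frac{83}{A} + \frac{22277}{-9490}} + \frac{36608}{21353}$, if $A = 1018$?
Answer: $- \frac{1138558173519533}{116855979387} \approx -9743.3$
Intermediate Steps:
$n = 22081$
$\frac{n}{\frac{83}{A} + \frac{22277}{-9490}} + \frac{36608}{21353} = \frac{22081}{\frac{83}{1018} + \frac{22277}{-9490}} + \frac{36608}{21353} = \frac{22081}{83 \cdot \frac{1}{1018} + 22277 \left(- \frac{1}{9490}\right)} + 36608 \cdot \frac{1}{21353} = \frac{22081}{\frac{83}{1018} - \frac{22277}{9490}} + \frac{36608}{21353} = \frac{22081}{- \frac{5472579}{2415205}} + \frac{36608}{21353} = 22081 \left(- \frac{2415205}{5472579}\right) + \frac{36608}{21353} = - \frac{53330141605}{5472579} + \frac{36608}{21353} = - \frac{1138558173519533}{116855979387}$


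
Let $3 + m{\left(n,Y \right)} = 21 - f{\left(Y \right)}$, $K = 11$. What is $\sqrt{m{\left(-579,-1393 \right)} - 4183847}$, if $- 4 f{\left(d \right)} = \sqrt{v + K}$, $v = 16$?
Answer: $\frac{\sqrt{-16735316 + 3 \sqrt{3}}}{2} \approx 2045.4 i$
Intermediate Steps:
$f{\left(d \right)} = - \frac{3 \sqrt{3}}{4}$ ($f{\left(d \right)} = - \frac{\sqrt{16 + 11}}{4} = - \frac{\sqrt{27}}{4} = - \frac{3 \sqrt{3}}{4}$)
$m{\left(n,Y \right)} = 18 + \frac{3 \sqrt{3}}{4}$ ($m{\left(n,Y \right)} = -3 + \left(21 - - \frac{3 \sqrt{3}}{4}\right) = -3 + \left(21 + \frac{3 \sqrt{3}}{4}\right) = 18 + \frac{3 \sqrt{3}}{4}$)
$\sqrt{m{\left(-579,-1393 \right)} - 4183847} = \sqrt{\left(18 + \frac{3 \sqrt{3}}{4}\right) - 4183847} = \sqrt{-4183829 + \frac{3 \sqrt{3}}{4}}$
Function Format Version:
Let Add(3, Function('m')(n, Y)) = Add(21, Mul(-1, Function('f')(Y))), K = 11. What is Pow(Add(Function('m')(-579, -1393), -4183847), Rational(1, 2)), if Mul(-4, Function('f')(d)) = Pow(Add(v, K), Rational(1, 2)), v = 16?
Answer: Mul(Rational(1, 2), Pow(Add(-16735316, Mul(3, Pow(3, Rational(1, 2)))), Rational(1, 2))) ≈ Mul(2045.4, I)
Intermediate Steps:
Function('f')(d) = Mul(Rational(-3, 4), Pow(3, Rational(1, 2))) (Function('f')(d) = Mul(Rational(-1, 4), Pow(Add(16, 11), Rational(1, 2))) = Mul(Rational(-1, 4), Pow(27, Rational(1, 2))) = Mul(Rational(-1, 4), Mul(3, Pow(3, Rational(1, 2)))) = Mul(Rational(-3, 4), Pow(3, Rational(1, 2))))
Function('m')(n, Y) = Add(18, Mul(Rational(3, 4), Pow(3, Rational(1, 2)))) (Function('m')(n, Y) = Add(-3, Add(21, Mul(-1, Mul(Rational(-3, 4), Pow(3, Rational(1, 2)))))) = Add(-3, Add(21, Mul(Rational(3, 4), Pow(3, Rational(1, 2))))) = Add(18, Mul(Rational(3, 4), Pow(3, Rational(1, 2)))))
Pow(Add(Function('m')(-579, -1393), -4183847), Rational(1, 2)) = Pow(Add(Add(18, Mul(Rational(3, 4), Pow(3, Rational(1, 2)))), -4183847), Rational(1, 2)) = Pow(Add(-4183829, Mul(Rational(3, 4), Pow(3, Rational(1, 2)))), Rational(1, 2))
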